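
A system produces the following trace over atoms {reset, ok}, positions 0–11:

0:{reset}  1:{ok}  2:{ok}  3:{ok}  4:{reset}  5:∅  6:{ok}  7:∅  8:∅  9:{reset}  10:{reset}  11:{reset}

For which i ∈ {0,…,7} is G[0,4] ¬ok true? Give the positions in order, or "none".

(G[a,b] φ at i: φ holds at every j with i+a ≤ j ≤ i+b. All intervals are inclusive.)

7

Evaluate at each i in [0,7]:
  i=0: ✗ (fails at j=1)
  i=1: ✗ (fails at j=1)
  i=2: ✗ (fails at j=2)
  i=3: ✗ (fails at j=3)
  i=4: ✗ (fails at j=6)
  i=5: ✗ (fails at j=6)
  i=6: ✗ (fails at j=6)
  i=7: ✓ (all of [7,11])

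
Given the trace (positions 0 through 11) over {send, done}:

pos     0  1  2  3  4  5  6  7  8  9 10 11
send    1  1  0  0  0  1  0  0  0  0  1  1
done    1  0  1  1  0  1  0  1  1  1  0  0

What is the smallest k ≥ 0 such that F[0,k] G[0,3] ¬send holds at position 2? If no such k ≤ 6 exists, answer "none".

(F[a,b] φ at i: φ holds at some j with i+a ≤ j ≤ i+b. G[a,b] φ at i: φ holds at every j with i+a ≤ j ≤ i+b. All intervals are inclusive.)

Scan j = 2,3,… for G[0,3] ¬send:
  j=2: fails
  j=3: fails
  j=4: fails
  j=5: fails
  j=6: holds
First hit at j=6, so smallest k = 6-2 = 4.

4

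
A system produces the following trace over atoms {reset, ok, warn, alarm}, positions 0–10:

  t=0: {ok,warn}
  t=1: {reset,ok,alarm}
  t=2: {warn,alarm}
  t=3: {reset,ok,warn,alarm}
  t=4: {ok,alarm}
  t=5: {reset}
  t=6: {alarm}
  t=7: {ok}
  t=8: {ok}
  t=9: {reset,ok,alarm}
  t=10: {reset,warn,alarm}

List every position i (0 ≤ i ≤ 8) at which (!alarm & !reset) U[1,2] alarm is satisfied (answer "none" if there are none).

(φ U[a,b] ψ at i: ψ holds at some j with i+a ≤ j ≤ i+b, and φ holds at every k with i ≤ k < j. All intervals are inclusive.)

0, 7, 8

Evaluate at each i in [0,8]:
  i=0: ✓ (rhs at j=1; lhs holds on [0,0])
  i=1: ✗ (lhs fails at k=1 before rhs at j=2)
  i=2: ✗ (lhs fails at k=2 before rhs at j=3)
  i=3: ✗ (lhs fails at k=3 before rhs at j=4)
  i=4: ✗ (lhs fails at k=4 before rhs at j=6)
  i=5: ✗ (lhs fails at k=5 before rhs at j=6)
  i=6: ✗ (no rhs in [7,8])
  i=7: ✓ (rhs at j=9; lhs holds on [7,8])
  i=8: ✓ (rhs at j=9; lhs holds on [8,8])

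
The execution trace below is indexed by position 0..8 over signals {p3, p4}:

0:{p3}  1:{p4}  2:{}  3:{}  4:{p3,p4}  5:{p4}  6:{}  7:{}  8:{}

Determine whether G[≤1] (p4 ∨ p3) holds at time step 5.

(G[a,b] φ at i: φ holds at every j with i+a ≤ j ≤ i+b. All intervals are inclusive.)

Check (p4 ∨ p3) at every j in [5,6]:
  j=5: true
  j=6: false
Fails at j=6 → formula fails.

No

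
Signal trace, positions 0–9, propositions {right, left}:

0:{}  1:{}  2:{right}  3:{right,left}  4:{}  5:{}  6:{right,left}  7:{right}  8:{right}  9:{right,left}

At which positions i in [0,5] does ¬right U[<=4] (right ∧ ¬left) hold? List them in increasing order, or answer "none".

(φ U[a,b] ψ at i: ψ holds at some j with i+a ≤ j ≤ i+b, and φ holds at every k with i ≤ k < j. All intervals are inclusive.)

Evaluate at each i in [0,5]:
  i=0: ✓ (rhs at j=2; lhs holds on [0,1])
  i=1: ✓ (rhs at j=2; lhs holds on [1,1])
  i=2: ✓ (rhs at j=2)
  i=3: ✗ (lhs fails at k=3 before rhs at j=7)
  i=4: ✗ (lhs fails at k=6 before rhs at j=7)
  i=5: ✗ (lhs fails at k=6 before rhs at j=7)

0, 1, 2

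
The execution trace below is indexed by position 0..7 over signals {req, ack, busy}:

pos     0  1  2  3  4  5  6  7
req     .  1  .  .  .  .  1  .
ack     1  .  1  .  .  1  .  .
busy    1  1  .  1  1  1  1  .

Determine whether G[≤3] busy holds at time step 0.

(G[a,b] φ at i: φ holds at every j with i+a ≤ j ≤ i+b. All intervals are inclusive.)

Check busy at every j in [0,3]:
  j=0: true
  j=1: true
  j=2: false
  j=3: true
Fails at j=2 → formula fails.

False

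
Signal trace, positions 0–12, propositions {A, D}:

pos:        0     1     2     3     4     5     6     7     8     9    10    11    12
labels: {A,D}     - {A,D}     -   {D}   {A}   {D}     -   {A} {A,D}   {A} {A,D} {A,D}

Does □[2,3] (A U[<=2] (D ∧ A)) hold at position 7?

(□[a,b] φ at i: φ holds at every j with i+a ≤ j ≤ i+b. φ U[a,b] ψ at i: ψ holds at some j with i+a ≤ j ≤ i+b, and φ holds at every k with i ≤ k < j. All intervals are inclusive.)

Check (A U[<=2] (D ∧ A)) at every j in [9,10]:
  j=9: holds
  j=10: holds
All positions satisfy it → formula holds.

Yes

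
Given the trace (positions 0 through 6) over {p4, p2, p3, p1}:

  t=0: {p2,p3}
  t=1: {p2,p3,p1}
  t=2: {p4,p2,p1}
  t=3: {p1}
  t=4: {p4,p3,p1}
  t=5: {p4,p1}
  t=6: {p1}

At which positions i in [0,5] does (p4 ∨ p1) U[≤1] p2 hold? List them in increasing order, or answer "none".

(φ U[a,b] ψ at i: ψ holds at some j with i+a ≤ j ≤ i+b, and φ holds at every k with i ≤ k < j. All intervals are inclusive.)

0, 1, 2

Evaluate at each i in [0,5]:
  i=0: ✓ (rhs at j=0)
  i=1: ✓ (rhs at j=1)
  i=2: ✓ (rhs at j=2)
  i=3: ✗ (no rhs in [3,4])
  i=4: ✗ (no rhs in [4,5])
  i=5: ✗ (no rhs in [5,6])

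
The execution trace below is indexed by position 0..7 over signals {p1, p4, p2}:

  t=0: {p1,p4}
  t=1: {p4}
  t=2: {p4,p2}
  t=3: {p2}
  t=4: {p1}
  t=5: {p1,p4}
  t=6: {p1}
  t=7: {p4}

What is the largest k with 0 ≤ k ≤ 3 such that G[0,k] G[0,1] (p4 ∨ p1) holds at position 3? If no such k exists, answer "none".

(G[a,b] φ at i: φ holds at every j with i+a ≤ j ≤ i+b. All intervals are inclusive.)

G[0,1] (p4 ∨ p1) must hold from j=3 onward; find where it first fails.
  j=3: fails → no k works.

none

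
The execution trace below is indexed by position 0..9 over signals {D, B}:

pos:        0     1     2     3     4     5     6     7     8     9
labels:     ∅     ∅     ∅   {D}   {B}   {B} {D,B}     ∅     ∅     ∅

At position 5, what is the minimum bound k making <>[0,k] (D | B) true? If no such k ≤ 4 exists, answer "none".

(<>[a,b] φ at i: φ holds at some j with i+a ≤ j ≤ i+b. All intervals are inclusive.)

Scan j = 5,6,… for (D | B):
  j=5: holds
First hit at j=5, so smallest k = 5-5 = 0.

0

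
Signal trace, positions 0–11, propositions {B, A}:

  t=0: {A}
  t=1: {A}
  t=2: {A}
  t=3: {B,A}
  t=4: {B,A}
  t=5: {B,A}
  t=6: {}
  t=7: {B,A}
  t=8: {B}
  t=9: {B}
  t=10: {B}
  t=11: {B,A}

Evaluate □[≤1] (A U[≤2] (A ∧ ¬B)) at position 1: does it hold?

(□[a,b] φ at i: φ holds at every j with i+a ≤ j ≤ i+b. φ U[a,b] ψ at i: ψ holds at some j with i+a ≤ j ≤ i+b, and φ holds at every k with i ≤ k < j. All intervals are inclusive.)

Check (A U[≤2] (A ∧ ¬B)) at every j in [1,2]:
  j=1: holds
  j=2: holds
All positions satisfy it → formula holds.

Holds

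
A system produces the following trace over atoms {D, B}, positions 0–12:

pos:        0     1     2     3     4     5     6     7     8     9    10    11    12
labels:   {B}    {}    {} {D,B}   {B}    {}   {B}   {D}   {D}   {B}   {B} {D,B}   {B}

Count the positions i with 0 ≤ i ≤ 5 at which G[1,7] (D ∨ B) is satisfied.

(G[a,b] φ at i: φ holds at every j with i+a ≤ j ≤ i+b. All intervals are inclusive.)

1

Evaluate at each i in [0,5]:
  i=0: ✗ (fails at j=1)
  i=1: ✗ (fails at j=2)
  i=2: ✗ (fails at j=5)
  i=3: ✗ (fails at j=5)
  i=4: ✗ (fails at j=5)
  i=5: ✓ (all of [6,12])
Positions where it holds: {5} → 1.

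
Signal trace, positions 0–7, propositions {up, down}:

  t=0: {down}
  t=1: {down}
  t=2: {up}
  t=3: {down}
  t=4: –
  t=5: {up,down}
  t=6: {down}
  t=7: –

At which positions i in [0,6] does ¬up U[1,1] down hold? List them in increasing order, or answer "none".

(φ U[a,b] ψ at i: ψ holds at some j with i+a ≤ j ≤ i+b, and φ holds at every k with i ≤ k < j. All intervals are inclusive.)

Evaluate at each i in [0,6]:
  i=0: ✓ (rhs at j=1; lhs holds on [0,0])
  i=1: ✗ (no rhs in [2,2])
  i=2: ✗ (lhs fails at k=2 before rhs at j=3)
  i=3: ✗ (no rhs in [4,4])
  i=4: ✓ (rhs at j=5; lhs holds on [4,4])
  i=5: ✗ (lhs fails at k=5 before rhs at j=6)
  i=6: ✗ (no rhs in [7,7])

0, 4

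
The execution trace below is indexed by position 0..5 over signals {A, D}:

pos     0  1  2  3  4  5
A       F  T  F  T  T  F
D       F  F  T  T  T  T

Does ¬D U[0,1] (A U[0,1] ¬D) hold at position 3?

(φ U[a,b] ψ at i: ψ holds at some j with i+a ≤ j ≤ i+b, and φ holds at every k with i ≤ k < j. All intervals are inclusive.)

Does not hold

Need some j in [3,4] with (A U[0,1] ¬D), and ¬D at every k in [3,j-1].
  j=3: (A U[0,1] ¬D) — fails.
  j=4: (A U[0,1] ¬D) — fails.
No j in the window works → until fails.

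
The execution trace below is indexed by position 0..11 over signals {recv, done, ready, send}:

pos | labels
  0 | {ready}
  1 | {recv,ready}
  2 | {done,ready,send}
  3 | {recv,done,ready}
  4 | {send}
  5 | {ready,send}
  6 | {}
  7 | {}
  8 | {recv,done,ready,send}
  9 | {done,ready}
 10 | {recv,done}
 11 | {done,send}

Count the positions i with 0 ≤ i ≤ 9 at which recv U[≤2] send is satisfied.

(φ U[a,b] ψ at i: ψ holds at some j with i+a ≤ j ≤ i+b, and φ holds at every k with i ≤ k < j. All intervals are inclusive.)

6

Evaluate at each i in [0,9]:
  i=0: ✗ (lhs fails at k=0 before rhs at j=2)
  i=1: ✓ (rhs at j=2; lhs holds on [1,1])
  i=2: ✓ (rhs at j=2)
  i=3: ✓ (rhs at j=4; lhs holds on [3,3])
  i=4: ✓ (rhs at j=4)
  i=5: ✓ (rhs at j=5)
  i=6: ✗ (lhs fails at k=6 before rhs at j=8)
  i=7: ✗ (lhs fails at k=7 before rhs at j=8)
  i=8: ✓ (rhs at j=8)
  i=9: ✗ (lhs fails at k=9 before rhs at j=11)
Positions where it holds: {1, 2, 3, 4, 5, 8} → 6.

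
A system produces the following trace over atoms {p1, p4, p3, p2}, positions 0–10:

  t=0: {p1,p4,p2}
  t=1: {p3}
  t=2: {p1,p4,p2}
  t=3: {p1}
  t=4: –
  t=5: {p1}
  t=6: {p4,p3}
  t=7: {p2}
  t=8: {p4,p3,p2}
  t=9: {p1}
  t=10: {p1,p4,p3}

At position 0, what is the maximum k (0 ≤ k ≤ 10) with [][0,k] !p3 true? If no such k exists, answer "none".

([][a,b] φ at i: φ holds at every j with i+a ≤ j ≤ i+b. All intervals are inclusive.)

0

!p3 must hold from j=0 onward; find where it first fails.
  j=0: holds
  j=1: fails
Holds on [0,0], so largest k = 0.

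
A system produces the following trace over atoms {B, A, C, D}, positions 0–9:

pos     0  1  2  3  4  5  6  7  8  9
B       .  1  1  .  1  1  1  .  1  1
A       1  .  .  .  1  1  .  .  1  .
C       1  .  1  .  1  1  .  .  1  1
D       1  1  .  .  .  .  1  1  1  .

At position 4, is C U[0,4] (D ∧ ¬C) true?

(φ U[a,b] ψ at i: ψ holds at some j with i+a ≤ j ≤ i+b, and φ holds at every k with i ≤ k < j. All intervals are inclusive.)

Need some j in [4,8] with (D ∧ ¬C), and C at every k in [4,j-1].
  j=4: (D ∧ ¬C) false.
  j=5: (D ∧ ¬C) false.
  j=6: (D ∧ ¬C) holds; C holds at every k in [4,5] → satisfied.

True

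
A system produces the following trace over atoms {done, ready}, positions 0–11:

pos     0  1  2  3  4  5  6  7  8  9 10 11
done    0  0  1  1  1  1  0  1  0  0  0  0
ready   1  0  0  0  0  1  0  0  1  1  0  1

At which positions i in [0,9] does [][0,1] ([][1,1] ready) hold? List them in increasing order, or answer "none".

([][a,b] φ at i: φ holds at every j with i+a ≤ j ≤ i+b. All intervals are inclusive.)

Evaluate at each i in [0,9]:
  i=0: ✗ (fails at j=0)
  i=1: ✗ (fails at j=1)
  i=2: ✗ (fails at j=2)
  i=3: ✗ (fails at j=3)
  i=4: ✗ (fails at j=5)
  i=5: ✗ (fails at j=5)
  i=6: ✗ (fails at j=6)
  i=7: ✓ (all of [7,8])
  i=8: ✗ (fails at j=9)
  i=9: ✗ (fails at j=9)

7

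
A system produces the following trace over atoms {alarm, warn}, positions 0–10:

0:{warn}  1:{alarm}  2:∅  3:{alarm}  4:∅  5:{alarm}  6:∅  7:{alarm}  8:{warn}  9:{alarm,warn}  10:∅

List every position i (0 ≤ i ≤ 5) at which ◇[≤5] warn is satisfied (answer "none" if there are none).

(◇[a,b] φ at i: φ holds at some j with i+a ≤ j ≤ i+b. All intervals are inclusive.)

0, 3, 4, 5

Evaluate at each i in [0,5]:
  i=0: ✓ (witness j=0)
  i=1: ✗ (none in [1,6])
  i=2: ✗ (none in [2,7])
  i=3: ✓ (witness j=8)
  i=4: ✓ (witness j=8)
  i=5: ✓ (witness j=8)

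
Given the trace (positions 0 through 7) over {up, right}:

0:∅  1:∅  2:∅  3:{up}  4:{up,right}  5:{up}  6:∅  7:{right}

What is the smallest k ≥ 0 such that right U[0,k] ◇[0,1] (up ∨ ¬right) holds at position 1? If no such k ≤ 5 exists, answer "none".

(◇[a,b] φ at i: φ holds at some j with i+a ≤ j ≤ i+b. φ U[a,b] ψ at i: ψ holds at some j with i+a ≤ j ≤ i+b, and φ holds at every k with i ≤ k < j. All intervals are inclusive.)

Need earliest j ≥ 1 with ◇[0,1] (up ∨ ¬right), and right at every k in [1,j-1].
  j=1: rhs holds (empty prefix). k = 0.

0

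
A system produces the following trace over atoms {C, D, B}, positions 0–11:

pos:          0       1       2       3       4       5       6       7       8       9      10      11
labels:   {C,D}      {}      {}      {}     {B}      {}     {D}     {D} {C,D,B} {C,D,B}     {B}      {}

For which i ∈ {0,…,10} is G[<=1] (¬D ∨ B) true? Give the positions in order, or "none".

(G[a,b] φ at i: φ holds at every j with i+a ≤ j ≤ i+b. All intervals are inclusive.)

1, 2, 3, 4, 8, 9, 10

Evaluate at each i in [0,10]:
  i=0: ✗ (fails at j=0)
  i=1: ✓ (all of [1,2])
  i=2: ✓ (all of [2,3])
  i=3: ✓ (all of [3,4])
  i=4: ✓ (all of [4,5])
  i=5: ✗ (fails at j=6)
  i=6: ✗ (fails at j=6)
  i=7: ✗ (fails at j=7)
  i=8: ✓ (all of [8,9])
  i=9: ✓ (all of [9,10])
  i=10: ✓ (all of [10,11])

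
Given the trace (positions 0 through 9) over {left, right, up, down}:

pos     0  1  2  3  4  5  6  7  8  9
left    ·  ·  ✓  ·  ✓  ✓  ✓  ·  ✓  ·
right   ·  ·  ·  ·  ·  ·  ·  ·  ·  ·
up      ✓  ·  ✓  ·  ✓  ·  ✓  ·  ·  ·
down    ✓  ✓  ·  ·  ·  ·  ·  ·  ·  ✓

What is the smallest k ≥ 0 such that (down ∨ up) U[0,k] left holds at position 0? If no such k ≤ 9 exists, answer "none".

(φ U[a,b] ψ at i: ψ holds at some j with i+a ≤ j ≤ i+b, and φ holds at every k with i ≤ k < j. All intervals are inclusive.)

Need earliest j ≥ 0 with left, and (down ∨ up) at every k in [0,j-1].
  j=0: rhs fails.
  j=1: rhs fails.
  j=2: rhs holds; lhs holds on [0,1]. k = 2.

2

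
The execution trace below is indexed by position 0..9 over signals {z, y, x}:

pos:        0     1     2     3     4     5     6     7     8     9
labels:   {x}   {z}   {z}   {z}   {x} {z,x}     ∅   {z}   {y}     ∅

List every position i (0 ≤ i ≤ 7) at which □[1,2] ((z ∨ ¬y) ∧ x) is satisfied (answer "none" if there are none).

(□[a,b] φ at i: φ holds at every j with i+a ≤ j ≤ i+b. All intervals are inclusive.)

3

Evaluate at each i in [0,7]:
  i=0: ✗ (fails at j=1)
  i=1: ✗ (fails at j=2)
  i=2: ✗ (fails at j=3)
  i=3: ✓ (all of [4,5])
  i=4: ✗ (fails at j=6)
  i=5: ✗ (fails at j=6)
  i=6: ✗ (fails at j=7)
  i=7: ✗ (fails at j=8)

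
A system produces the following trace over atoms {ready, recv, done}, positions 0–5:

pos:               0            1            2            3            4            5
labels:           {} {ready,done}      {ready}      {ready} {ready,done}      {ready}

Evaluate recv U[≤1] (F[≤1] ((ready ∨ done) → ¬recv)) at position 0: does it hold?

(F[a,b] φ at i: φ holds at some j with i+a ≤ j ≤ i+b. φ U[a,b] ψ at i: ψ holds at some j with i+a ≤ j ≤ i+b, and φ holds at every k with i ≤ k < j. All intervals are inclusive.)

Need some j in [0,1] with F[≤1] ((ready ∨ done) → ¬recv), and recv at every k in [0,j-1].
  j=0: F[≤1] ((ready ∨ done) → ¬recv) holds; no prefix to check → satisfied.

Yes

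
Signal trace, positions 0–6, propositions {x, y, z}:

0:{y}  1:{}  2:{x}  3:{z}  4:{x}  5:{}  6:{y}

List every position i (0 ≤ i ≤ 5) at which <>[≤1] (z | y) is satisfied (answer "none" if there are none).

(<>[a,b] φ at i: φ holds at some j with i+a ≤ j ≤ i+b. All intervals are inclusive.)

Evaluate at each i in [0,5]:
  i=0: ✓ (witness j=0)
  i=1: ✗ (none in [1,2])
  i=2: ✓ (witness j=3)
  i=3: ✓ (witness j=3)
  i=4: ✗ (none in [4,5])
  i=5: ✓ (witness j=6)

0, 2, 3, 5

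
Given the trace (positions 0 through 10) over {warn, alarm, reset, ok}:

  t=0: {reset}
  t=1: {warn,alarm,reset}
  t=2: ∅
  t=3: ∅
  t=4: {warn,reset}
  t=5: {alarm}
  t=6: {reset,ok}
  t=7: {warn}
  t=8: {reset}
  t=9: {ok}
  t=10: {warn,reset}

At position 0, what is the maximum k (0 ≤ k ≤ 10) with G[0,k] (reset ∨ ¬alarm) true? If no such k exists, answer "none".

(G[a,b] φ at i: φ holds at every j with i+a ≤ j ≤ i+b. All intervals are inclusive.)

(reset ∨ ¬alarm) must hold from j=0 onward; find where it first fails.
  j=0: holds
  j=1: holds
  j=2: holds
  j=3: holds
  j=4: holds
  j=5: fails
Holds on [0,4], so largest k = 4.

4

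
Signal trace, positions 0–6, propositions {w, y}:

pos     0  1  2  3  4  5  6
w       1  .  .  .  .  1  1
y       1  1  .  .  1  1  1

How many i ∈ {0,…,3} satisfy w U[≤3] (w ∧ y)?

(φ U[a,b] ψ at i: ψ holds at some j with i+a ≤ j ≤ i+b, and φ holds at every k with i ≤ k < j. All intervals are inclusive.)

1

Evaluate at each i in [0,3]:
  i=0: ✓ (rhs at j=0)
  i=1: ✗ (no rhs in [1,4])
  i=2: ✗ (lhs fails at k=2 before rhs at j=5)
  i=3: ✗ (lhs fails at k=3 before rhs at j=5)
Positions where it holds: {0} → 1.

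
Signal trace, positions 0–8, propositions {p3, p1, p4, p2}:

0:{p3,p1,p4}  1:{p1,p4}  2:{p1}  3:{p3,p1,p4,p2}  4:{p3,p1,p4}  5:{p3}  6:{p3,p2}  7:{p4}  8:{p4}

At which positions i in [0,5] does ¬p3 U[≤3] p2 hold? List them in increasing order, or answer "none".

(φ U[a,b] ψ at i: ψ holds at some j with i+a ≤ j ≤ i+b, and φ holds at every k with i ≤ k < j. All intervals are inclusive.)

1, 2, 3

Evaluate at each i in [0,5]:
  i=0: ✗ (lhs fails at k=0 before rhs at j=3)
  i=1: ✓ (rhs at j=3; lhs holds on [1,2])
  i=2: ✓ (rhs at j=3; lhs holds on [2,2])
  i=3: ✓ (rhs at j=3)
  i=4: ✗ (lhs fails at k=4 before rhs at j=6)
  i=5: ✗ (lhs fails at k=5 before rhs at j=6)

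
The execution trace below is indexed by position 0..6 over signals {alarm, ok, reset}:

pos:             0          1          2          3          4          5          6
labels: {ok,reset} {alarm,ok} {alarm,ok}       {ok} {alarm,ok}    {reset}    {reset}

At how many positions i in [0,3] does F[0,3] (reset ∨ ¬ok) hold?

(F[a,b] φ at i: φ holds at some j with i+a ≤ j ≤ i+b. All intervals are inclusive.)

Evaluate at each i in [0,3]:
  i=0: ✓ (witness j=0)
  i=1: ✗ (none in [1,4])
  i=2: ✓ (witness j=5)
  i=3: ✓ (witness j=5)
Positions where it holds: {0, 2, 3} → 3.

3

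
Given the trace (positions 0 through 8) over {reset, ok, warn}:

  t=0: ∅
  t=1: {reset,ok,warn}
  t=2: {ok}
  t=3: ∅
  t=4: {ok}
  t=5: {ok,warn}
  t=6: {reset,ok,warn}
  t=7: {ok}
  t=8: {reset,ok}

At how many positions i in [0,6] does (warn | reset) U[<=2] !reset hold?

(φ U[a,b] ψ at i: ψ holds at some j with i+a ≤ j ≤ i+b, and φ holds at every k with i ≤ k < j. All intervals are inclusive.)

Evaluate at each i in [0,6]:
  i=0: ✓ (rhs at j=0)
  i=1: ✓ (rhs at j=2; lhs holds on [1,1])
  i=2: ✓ (rhs at j=2)
  i=3: ✓ (rhs at j=3)
  i=4: ✓ (rhs at j=4)
  i=5: ✓ (rhs at j=5)
  i=6: ✓ (rhs at j=7; lhs holds on [6,6])
Positions where it holds: {0, 1, 2, 3, 4, 5, 6} → 7.

7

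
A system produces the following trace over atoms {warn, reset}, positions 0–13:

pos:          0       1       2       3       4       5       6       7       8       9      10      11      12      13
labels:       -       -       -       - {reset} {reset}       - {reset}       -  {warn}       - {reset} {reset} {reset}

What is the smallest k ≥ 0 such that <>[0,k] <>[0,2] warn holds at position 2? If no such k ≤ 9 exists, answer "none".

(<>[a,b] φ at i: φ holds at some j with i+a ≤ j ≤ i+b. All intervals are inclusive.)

Scan j = 2,3,… for <>[0,2] warn:
  j=2: fails
  j=3: fails
  j=4: fails
  j=5: fails
  j=6: fails
  j=7: holds
First hit at j=7, so smallest k = 7-2 = 5.

5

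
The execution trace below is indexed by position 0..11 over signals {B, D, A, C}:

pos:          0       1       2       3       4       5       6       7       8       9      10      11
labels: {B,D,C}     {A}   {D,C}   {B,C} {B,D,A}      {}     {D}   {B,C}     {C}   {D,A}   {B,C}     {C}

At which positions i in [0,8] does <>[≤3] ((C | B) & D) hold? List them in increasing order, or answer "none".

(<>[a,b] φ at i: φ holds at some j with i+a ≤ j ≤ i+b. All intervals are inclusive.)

0, 1, 2, 3, 4

Evaluate at each i in [0,8]:
  i=0: ✓ (witness j=0)
  i=1: ✓ (witness j=2)
  i=2: ✓ (witness j=2)
  i=3: ✓ (witness j=4)
  i=4: ✓ (witness j=4)
  i=5: ✗ (none in [5,8])
  i=6: ✗ (none in [6,9])
  i=7: ✗ (none in [7,10])
  i=8: ✗ (none in [8,11])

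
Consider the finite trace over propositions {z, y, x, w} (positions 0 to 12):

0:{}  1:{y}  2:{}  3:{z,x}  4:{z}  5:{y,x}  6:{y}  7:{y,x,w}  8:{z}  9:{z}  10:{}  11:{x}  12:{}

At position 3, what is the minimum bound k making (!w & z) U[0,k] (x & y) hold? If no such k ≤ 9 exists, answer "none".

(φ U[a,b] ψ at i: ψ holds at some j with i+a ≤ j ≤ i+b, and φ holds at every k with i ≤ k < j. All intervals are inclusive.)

Need earliest j ≥ 3 with (x & y), and (!w & z) at every k in [3,j-1].
  j=3: rhs fails.
  j=4: rhs fails.
  j=5: rhs holds; lhs holds on [3,4]. k = 2.

2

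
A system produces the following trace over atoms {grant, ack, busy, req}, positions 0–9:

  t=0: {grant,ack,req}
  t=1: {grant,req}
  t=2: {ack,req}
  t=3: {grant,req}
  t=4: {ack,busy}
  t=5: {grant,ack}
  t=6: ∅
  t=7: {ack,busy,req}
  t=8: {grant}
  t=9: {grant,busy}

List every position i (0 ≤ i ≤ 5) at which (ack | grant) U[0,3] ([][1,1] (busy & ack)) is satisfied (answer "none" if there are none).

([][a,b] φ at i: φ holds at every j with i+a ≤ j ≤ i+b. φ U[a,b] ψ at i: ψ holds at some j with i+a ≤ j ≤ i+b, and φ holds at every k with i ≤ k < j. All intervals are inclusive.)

0, 1, 2, 3, 4, 5

Evaluate at each i in [0,5]:
  i=0: ✓ (rhs at j=3; lhs holds on [0,2])
  i=1: ✓ (rhs at j=3; lhs holds on [1,2])
  i=2: ✓ (rhs at j=3; lhs holds on [2,2])
  i=3: ✓ (rhs at j=3)
  i=4: ✓ (rhs at j=6; lhs holds on [4,5])
  i=5: ✓ (rhs at j=6; lhs holds on [5,5])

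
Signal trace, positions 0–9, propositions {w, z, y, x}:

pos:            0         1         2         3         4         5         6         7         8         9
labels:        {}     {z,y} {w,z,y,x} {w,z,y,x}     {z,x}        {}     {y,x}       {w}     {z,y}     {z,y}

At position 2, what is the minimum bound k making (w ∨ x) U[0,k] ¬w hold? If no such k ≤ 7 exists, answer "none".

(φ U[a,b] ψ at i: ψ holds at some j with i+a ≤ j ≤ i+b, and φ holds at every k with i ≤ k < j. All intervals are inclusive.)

2

Need earliest j ≥ 2 with ¬w, and (w ∨ x) at every k in [2,j-1].
  j=2: rhs fails.
  j=3: rhs fails.
  j=4: rhs holds; lhs holds on [2,3]. k = 2.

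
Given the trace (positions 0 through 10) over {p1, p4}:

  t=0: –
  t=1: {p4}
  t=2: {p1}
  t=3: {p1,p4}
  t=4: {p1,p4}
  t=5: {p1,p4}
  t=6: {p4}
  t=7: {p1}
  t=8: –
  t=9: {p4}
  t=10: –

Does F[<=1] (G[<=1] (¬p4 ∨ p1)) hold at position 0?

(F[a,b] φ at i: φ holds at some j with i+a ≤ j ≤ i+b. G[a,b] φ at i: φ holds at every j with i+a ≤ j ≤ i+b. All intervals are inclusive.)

Check G[<=1] (¬p4 ∨ p1) at each j in [0,1]:
  j=0: fails at 1
  j=1: fails at 1
No position in the window satisfies it → formula fails.

False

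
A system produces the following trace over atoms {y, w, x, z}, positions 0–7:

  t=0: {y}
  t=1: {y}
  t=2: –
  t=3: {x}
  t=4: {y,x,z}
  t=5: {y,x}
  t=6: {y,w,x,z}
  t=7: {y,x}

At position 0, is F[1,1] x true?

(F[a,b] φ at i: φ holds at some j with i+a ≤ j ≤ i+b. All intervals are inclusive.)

Check x at each j in [1,1]:
  j=1: false
No position in the window satisfies it → formula fails.

Does not hold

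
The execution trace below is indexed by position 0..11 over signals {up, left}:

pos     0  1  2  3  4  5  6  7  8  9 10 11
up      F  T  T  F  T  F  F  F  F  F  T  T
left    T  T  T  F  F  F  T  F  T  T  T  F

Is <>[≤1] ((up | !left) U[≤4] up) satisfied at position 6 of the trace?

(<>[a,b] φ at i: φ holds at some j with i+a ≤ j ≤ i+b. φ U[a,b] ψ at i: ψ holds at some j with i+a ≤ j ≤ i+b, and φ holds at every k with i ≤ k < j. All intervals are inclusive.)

Does not hold

Check ((up | !left) U[≤4] up) at each j in [6,7]:
  j=6: fails
  j=7: fails
No position in the window satisfies it → formula fails.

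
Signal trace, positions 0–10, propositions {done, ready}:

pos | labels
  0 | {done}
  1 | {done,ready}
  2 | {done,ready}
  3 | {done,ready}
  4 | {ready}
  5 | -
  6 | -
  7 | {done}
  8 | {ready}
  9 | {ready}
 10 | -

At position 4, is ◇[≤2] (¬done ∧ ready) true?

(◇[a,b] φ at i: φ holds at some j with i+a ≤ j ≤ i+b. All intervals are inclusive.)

True

Check (¬done ∧ ready) at each j in [4,6]:
  j=4: true
  j=5: false
  j=6: false
Found at j=4 → formula holds.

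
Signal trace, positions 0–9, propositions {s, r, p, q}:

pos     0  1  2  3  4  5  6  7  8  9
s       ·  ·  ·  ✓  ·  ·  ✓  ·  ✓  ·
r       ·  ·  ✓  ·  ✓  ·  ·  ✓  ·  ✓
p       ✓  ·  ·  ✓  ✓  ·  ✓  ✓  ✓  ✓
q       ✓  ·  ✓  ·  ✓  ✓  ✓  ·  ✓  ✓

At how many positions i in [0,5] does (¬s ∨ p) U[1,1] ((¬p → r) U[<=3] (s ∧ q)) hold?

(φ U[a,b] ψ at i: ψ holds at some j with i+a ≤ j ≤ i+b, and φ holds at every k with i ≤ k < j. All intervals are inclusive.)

Evaluate at each i in [0,5]:
  i=0: ✗ (no rhs in [1,1])
  i=1: ✗ (no rhs in [2,2])
  i=2: ✗ (no rhs in [3,3])
  i=3: ✗ (no rhs in [4,4])
  i=4: ✗ (no rhs in [5,5])
  i=5: ✓ (rhs at j=6; lhs holds on [5,5])
Positions where it holds: {5} → 1.

1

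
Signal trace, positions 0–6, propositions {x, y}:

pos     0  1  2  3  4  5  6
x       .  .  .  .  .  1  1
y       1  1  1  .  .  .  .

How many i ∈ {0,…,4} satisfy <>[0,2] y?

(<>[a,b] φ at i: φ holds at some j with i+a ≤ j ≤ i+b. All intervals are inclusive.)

3

Evaluate at each i in [0,4]:
  i=0: ✓ (witness j=0)
  i=1: ✓ (witness j=1)
  i=2: ✓ (witness j=2)
  i=3: ✗ (none in [3,5])
  i=4: ✗ (none in [4,6])
Positions where it holds: {0, 1, 2} → 3.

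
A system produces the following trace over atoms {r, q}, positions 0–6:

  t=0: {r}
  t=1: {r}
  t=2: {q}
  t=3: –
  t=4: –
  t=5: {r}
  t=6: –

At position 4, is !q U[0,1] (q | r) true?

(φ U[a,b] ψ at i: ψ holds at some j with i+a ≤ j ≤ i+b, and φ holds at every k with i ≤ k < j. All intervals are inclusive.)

True

Need some j in [4,5] with (q | r), and !q at every k in [4,j-1].
  j=4: (q | r) false.
  j=5: (q | r) holds; !q holds at every k in [4,4] → satisfied.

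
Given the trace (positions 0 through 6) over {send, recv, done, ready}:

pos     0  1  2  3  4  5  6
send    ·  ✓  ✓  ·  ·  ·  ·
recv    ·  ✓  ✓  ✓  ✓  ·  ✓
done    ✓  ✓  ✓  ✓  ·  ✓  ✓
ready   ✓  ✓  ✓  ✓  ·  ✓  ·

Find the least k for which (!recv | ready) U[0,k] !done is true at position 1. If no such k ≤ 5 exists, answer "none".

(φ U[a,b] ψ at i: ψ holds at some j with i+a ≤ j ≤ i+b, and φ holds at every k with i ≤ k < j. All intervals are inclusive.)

3

Need earliest j ≥ 1 with !done, and (!recv | ready) at every k in [1,j-1].
  j=1: rhs fails.
  j=2: rhs fails.
  j=3: rhs fails.
  j=4: rhs holds; lhs holds on [1,3]. k = 3.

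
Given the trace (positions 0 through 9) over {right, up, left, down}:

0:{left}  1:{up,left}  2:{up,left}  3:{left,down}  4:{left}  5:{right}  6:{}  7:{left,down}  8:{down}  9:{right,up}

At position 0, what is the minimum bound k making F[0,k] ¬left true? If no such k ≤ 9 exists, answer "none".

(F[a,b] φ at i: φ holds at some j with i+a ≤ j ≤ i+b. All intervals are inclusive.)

Scan j = 0,1,… for ¬left:
  j=0: fails
  j=1: fails
  j=2: fails
  j=3: fails
  j=4: fails
  j=5: holds
First hit at j=5, so smallest k = 5-0 = 5.

5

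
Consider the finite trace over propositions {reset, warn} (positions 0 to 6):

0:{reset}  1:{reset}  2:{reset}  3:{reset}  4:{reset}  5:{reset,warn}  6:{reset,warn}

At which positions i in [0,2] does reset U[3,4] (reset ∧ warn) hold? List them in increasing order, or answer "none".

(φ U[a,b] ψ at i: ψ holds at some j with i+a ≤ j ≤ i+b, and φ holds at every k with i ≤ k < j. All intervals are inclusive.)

Evaluate at each i in [0,2]:
  i=0: ✗ (no rhs in [3,4])
  i=1: ✓ (rhs at j=5; lhs holds on [1,4])
  i=2: ✓ (rhs at j=5; lhs holds on [2,4])

1, 2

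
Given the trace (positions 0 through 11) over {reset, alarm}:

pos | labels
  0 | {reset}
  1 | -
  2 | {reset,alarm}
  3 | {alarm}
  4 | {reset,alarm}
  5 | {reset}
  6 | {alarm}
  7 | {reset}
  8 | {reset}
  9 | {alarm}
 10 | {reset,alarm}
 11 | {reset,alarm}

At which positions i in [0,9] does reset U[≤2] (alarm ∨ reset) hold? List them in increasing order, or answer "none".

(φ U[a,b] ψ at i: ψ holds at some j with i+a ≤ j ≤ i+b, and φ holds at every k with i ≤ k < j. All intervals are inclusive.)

Evaluate at each i in [0,9]:
  i=0: ✓ (rhs at j=0)
  i=1: ✗ (lhs fails at k=1 before rhs at j=2)
  i=2: ✓ (rhs at j=2)
  i=3: ✓ (rhs at j=3)
  i=4: ✓ (rhs at j=4)
  i=5: ✓ (rhs at j=5)
  i=6: ✓ (rhs at j=6)
  i=7: ✓ (rhs at j=7)
  i=8: ✓ (rhs at j=8)
  i=9: ✓ (rhs at j=9)

0, 2, 3, 4, 5, 6, 7, 8, 9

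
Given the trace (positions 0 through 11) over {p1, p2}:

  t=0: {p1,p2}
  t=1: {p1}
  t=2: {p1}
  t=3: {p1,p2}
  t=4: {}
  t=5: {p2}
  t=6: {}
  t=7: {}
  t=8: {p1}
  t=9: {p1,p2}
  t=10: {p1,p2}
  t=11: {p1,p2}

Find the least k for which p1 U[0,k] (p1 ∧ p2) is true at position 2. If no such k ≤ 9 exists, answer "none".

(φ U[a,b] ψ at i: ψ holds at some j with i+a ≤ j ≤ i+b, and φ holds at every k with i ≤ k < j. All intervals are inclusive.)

1

Need earliest j ≥ 2 with (p1 ∧ p2), and p1 at every k in [2,j-1].
  j=2: rhs fails.
  j=3: rhs holds; lhs holds on [2,2]. k = 1.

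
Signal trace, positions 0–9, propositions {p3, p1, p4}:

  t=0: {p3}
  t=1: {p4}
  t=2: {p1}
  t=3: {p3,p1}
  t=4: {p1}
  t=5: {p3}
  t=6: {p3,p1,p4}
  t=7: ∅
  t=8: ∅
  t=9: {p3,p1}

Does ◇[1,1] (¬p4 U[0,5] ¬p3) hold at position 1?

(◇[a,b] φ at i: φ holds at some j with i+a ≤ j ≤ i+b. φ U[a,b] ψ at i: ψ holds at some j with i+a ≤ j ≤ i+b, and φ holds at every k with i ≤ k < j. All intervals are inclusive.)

Check (¬p4 U[0,5] ¬p3) at each j in [2,2]:
  j=2: holds
Found at j=2 → formula holds.

Yes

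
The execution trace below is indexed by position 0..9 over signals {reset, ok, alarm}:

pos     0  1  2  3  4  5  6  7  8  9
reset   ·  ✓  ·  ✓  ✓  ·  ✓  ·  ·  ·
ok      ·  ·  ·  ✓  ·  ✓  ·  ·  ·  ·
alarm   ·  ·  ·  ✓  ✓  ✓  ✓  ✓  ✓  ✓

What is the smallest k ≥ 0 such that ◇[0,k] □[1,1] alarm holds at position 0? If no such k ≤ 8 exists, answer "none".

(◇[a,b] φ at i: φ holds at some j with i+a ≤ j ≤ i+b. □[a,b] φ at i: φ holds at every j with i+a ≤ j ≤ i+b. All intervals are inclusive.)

2

Scan j = 0,1,… for □[1,1] alarm:
  j=0: fails
  j=1: fails
  j=2: holds
First hit at j=2, so smallest k = 2-0 = 2.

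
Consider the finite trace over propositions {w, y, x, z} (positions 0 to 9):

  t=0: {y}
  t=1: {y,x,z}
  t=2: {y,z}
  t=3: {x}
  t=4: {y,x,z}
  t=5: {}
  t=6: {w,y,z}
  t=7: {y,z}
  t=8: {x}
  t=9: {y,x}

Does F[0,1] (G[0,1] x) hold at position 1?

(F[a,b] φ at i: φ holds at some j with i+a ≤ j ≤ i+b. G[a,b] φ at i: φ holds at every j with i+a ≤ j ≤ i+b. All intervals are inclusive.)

Does not hold

Check G[0,1] x at each j in [1,2]:
  j=1: fails at 2
  j=2: fails at 2
No position in the window satisfies it → formula fails.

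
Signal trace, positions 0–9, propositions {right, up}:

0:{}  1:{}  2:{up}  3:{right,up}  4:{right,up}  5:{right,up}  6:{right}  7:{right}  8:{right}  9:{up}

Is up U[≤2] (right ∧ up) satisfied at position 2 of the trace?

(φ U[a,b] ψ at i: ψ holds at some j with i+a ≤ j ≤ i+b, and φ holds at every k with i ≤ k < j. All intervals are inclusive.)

Yes

Need some j in [2,4] with (right ∧ up), and up at every k in [2,j-1].
  j=2: (right ∧ up) false.
  j=3: (right ∧ up) holds; up holds at every k in [2,2] → satisfied.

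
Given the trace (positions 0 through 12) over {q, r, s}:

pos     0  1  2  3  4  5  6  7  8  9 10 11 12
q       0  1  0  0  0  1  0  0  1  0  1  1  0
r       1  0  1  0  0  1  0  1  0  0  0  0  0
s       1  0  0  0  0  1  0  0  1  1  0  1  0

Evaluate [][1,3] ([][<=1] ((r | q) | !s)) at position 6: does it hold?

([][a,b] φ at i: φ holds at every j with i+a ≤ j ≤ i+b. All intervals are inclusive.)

Does not hold

Check [][<=1] ((r | q) | !s) at every j in [7,9]:
  j=7: holds on [7,8]
  j=8: fails at 9
  j=9: fails at 9
Fails at j=8 → formula fails.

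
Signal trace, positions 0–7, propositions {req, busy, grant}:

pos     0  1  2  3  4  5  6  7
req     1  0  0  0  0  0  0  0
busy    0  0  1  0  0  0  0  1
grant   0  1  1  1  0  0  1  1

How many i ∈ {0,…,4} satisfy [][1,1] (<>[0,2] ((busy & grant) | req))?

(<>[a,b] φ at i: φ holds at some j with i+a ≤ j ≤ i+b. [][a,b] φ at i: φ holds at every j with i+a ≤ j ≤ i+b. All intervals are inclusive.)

Evaluate at each i in [0,4]:
  i=0: ✓ (all of [1,1])
  i=1: ✓ (all of [2,2])
  i=2: ✗ (fails at j=3)
  i=3: ✗ (fails at j=4)
  i=4: ✓ (all of [5,5])
Positions where it holds: {0, 1, 4} → 3.

3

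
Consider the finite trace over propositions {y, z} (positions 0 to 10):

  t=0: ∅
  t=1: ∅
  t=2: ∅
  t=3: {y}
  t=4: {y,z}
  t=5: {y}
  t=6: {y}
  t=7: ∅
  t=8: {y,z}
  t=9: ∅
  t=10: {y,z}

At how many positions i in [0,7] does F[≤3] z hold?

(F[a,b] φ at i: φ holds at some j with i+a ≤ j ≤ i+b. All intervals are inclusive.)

Evaluate at each i in [0,7]:
  i=0: ✗ (none in [0,3])
  i=1: ✓ (witness j=4)
  i=2: ✓ (witness j=4)
  i=3: ✓ (witness j=4)
  i=4: ✓ (witness j=4)
  i=5: ✓ (witness j=8)
  i=6: ✓ (witness j=8)
  i=7: ✓ (witness j=8)
Positions where it holds: {1, 2, 3, 4, 5, 6, 7} → 7.

7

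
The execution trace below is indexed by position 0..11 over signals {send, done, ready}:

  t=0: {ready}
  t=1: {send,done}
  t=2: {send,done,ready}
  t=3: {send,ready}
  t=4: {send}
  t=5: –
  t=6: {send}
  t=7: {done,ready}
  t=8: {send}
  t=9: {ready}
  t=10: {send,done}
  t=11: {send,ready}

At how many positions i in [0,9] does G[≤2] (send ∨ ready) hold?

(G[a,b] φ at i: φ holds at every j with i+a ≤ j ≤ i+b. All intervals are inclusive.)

7

Evaluate at each i in [0,9]:
  i=0: ✓ (all of [0,2])
  i=1: ✓ (all of [1,3])
  i=2: ✓ (all of [2,4])
  i=3: ✗ (fails at j=5)
  i=4: ✗ (fails at j=5)
  i=5: ✗ (fails at j=5)
  i=6: ✓ (all of [6,8])
  i=7: ✓ (all of [7,9])
  i=8: ✓ (all of [8,10])
  i=9: ✓ (all of [9,11])
Positions where it holds: {0, 1, 2, 6, 7, 8, 9} → 7.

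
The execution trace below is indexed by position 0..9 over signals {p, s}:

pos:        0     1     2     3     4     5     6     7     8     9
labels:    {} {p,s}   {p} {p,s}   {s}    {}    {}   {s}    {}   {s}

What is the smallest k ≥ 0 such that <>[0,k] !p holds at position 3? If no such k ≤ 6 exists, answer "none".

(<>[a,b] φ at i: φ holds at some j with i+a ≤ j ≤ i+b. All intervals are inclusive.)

1

Scan j = 3,4,… for !p:
  j=3: fails
  j=4: holds
First hit at j=4, so smallest k = 4-3 = 1.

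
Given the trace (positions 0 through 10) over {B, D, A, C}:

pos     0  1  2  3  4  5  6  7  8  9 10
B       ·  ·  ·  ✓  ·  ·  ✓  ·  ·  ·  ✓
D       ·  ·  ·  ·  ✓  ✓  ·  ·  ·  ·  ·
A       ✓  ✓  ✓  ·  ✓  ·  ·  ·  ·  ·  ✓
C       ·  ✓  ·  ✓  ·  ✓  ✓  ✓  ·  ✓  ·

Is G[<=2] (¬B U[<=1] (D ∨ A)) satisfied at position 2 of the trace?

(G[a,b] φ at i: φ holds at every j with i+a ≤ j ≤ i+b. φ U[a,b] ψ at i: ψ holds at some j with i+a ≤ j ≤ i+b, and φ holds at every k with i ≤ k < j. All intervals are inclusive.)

Check (¬B U[<=1] (D ∨ A)) at every j in [2,4]:
  j=2: holds
  j=3: fails
  j=4: holds
Fails at j=3 → formula fails.

False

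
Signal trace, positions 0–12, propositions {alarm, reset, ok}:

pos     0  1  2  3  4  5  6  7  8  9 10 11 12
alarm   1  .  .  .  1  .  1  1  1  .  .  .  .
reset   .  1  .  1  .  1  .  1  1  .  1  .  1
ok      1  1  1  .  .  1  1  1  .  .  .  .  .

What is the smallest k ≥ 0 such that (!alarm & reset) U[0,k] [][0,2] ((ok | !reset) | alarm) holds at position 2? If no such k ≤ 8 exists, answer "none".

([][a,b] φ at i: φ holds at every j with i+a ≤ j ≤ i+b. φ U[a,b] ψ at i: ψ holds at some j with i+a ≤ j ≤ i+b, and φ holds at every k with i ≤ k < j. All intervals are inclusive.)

Need earliest j ≥ 2 with [][0,2] ((ok | !reset) | alarm), and (!alarm & reset) at every k in [2,j-1].
  j=2: rhs fails.
  j=3: rhs fails.
  j=4: rhs holds but lhs fails at k=2.
  j=5: rhs holds but lhs fails at k=2.
  j=6: rhs holds but lhs fails at k=2.
  j=7: rhs holds but lhs fails at k=2.
  j=8: rhs fails.
  j=9: rhs fails.
  j=10: rhs fails.
No witness within the range → none.

none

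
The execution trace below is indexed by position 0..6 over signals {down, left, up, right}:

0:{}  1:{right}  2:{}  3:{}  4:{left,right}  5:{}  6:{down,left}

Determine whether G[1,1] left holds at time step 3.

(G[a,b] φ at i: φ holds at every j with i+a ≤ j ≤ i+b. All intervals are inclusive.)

Check left at every j in [4,4]:
  j=4: true
All positions satisfy it → formula holds.

Yes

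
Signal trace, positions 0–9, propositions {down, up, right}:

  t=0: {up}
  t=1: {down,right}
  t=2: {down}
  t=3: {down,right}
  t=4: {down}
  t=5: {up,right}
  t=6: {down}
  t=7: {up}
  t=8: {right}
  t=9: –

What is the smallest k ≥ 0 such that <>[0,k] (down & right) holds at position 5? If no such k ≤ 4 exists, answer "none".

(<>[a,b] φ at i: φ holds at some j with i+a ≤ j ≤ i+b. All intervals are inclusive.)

Scan j = 5,6,… for (down & right):
  j=5: fails
  j=6: fails
  j=7: fails
  j=8: fails
  j=9: fails
No j in [5,9] satisfies it → none.

none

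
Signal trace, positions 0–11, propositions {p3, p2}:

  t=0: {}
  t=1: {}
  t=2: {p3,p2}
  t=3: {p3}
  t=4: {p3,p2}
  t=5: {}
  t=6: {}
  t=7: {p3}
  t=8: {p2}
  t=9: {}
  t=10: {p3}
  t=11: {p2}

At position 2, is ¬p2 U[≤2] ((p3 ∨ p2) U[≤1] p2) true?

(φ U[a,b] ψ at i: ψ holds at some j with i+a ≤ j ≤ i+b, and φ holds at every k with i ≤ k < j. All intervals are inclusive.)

Yes

Need some j in [2,4] with ((p3 ∨ p2) U[≤1] p2), and ¬p2 at every k in [2,j-1].
  j=2: ((p3 ∨ p2) U[≤1] p2) holds; no prefix to check → satisfied.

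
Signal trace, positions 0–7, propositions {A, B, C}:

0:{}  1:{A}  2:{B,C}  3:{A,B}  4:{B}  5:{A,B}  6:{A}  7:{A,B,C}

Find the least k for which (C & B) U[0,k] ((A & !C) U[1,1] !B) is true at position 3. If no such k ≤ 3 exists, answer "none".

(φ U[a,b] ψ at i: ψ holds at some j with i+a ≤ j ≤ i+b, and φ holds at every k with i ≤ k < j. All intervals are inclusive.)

none

Need earliest j ≥ 3 with ((A & !C) U[1,1] !B), and (C & B) at every k in [3,j-1].
  j=3: rhs fails.
  j=4: rhs fails.
  j=5: rhs holds but lhs fails at k=3.
  j=6: rhs fails.
No witness within the range → none.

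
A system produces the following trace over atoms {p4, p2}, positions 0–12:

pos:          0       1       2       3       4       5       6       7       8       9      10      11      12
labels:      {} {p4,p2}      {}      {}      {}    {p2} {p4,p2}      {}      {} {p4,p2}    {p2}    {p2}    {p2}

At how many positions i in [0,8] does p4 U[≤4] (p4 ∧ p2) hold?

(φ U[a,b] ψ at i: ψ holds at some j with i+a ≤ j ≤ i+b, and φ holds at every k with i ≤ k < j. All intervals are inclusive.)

Evaluate at each i in [0,8]:
  i=0: ✗ (lhs fails at k=0 before rhs at j=1)
  i=1: ✓ (rhs at j=1)
  i=2: ✗ (lhs fails at k=2 before rhs at j=6)
  i=3: ✗ (lhs fails at k=3 before rhs at j=6)
  i=4: ✗ (lhs fails at k=4 before rhs at j=6)
  i=5: ✗ (lhs fails at k=5 before rhs at j=6)
  i=6: ✓ (rhs at j=6)
  i=7: ✗ (lhs fails at k=7 before rhs at j=9)
  i=8: ✗ (lhs fails at k=8 before rhs at j=9)
Positions where it holds: {1, 6} → 2.

2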